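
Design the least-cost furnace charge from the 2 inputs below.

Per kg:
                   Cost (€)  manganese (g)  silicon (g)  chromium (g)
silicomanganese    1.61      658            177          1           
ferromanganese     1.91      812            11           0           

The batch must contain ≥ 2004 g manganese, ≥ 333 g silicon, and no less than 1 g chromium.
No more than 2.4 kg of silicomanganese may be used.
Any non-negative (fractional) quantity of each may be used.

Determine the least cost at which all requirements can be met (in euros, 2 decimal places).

€4.83

Let x1 = kg of silicomanganese, x2 = kg of ferromanganese.
Minimize 1.61x1 + 1.91x2 with:
  658x1 + 812x2 ≥ 2004   (manganese)
  177x1 + 11x2 ≥ 333   (silicon)
  1x1 ≥ 1   (chromium)
  x1 ≤ 2.4
  x1, x2 ≥ 0.
Both inputs are positive at the optimum. There the manganese and silicon constraints are tight.
Optimal quantities: silicomanganese = 1.82 kg, ferromanganese = 0.9935 kg.
Total cost: 1.61·1.82 + 1.91·0.9935 = 4.8278.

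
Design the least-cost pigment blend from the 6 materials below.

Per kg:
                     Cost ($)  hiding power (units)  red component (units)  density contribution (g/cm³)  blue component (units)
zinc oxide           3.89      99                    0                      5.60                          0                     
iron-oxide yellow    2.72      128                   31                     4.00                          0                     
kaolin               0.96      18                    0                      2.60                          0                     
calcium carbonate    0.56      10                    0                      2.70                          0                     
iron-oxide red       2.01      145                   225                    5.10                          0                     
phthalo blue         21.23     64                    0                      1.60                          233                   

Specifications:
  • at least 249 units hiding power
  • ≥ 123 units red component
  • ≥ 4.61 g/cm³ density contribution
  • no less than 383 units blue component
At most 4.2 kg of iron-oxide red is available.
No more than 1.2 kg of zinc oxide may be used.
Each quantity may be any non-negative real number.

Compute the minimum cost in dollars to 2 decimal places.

$36.89

Set it up as a linear program. Let x1 = kg of zinc oxide, x2 = kg of iron-oxide yellow, x3 = kg of kaolin, x4 = kg of calcium carbonate, x5 = kg of iron-oxide red, x6 = kg of phthalo blue.
Minimise 3.89x1 + 2.72x2 + 0.96x3 + 0.56x4 + 2.01x5 + 21.23x6 s.t.:
  99x1 + 128x2 + 18x3 + 10x4 + 145x5 + 64x6 ≥ 249   (hiding power)
  31x2 + 225x5 ≥ 123   (red component)
  5.6x1 + 4x2 + 2.6x3 + 2.7x4 + 5.1x5 + 1.6x6 ≥ 4.61   (density contribution)
  233x6 ≥ 383   (blue component)
  x5 ≤ 4.2
  x1 ≤ 1.2
  x1, x2, x3, x4, x5, x6 ≥ 0.
The minimum-cost mix takes nothing from zinc oxide, iron-oxide yellow, kaolin, calcium carbonate — only iron-oxide red, phthalo blue. There the hiding power and blue component constraints are tight.
Solving gives x5 = 0.99171, x6 = 1.6438.
Total cost: 2.01·0.99171 + 21.23·1.6438 = 36.8912.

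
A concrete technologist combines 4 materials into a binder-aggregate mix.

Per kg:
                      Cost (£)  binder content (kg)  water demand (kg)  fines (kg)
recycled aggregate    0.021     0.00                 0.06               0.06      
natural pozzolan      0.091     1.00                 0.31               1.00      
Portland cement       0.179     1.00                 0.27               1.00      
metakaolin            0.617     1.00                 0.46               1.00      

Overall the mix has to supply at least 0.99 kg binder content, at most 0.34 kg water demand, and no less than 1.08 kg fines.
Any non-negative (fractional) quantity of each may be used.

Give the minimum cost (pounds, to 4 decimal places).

£0.0983

Treat it as an LP. Let x1 = kg of recycled aggregate, x2 = kg of natural pozzolan, x3 = kg of Portland cement, x4 = kg of metakaolin.
min 0.021x1 + 0.091x2 + 0.179x3 + 0.617x4 with:
  1x2 + 1x3 + 1x4 ≥ 0.99   (binder content)
  0.06x1 + 0.31x2 + 0.27x3 + 0.46x4 ≤ 0.34   (water demand)
  0.06x1 + 1x2 + 1x3 + 1x4 ≥ 1.08   (fines)
  x1, x2, x3, x4 ≥ 0.
The minimum-cost mix takes nothing from recycled aggregate, Portland cement, metakaolin — only natural pozzolan. The fines requirement is met with equality.
That vertex is x2 = 1.08.
Total cost: 0.091·1.08 = 0.098280.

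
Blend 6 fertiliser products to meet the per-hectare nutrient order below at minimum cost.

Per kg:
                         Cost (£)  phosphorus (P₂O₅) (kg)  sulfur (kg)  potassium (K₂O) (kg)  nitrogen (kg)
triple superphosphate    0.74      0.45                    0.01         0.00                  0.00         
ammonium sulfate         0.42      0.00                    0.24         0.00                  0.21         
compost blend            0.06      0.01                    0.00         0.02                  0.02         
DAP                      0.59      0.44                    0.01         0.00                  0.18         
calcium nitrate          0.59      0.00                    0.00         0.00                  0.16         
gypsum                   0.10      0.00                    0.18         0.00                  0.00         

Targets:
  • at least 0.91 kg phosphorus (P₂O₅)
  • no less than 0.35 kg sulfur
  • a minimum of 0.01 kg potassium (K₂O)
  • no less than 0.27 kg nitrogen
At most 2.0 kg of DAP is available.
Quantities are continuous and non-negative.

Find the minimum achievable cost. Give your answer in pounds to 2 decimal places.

£1.43

Let x1 = kg of triple superphosphate, x2 = kg of ammonium sulfate, x3 = kg of compost blend, x4 = kg of DAP, x5 = kg of calcium nitrate, x6 = kg of gypsum.
Minimize 0.74x1 + 0.42x2 + 0.06x3 + 0.59x4 + 0.59x5 + 0.1x6 s.t.:
  0.45x1 + 0.01x3 + 0.44x4 ≥ 0.91   (phosphorus (P₂O₅))
  0.01x1 + 0.24x2 + 0.01x4 + 0.18x6 ≥ 0.35   (sulfur)
  0.02x3 ≥ 0.01   (potassium (K₂O))
  0.21x2 + 0.02x3 + 0.18x4 + 0.16x5 ≥ 0.27   (nitrogen)
  x4 ≤ 2
  x1, x2, x3, x4, x5, x6 ≥ 0.
The minimum-cost mix takes nothing from ammonium sulfate, calcium nitrate — only triple superphosphate, compost blend, DAP, gypsum. The phosphorus (P₂O₅), sulfur, potassium (K₂O), the DAP cap requirements are met with equality.
Solving gives x1 = 0.05556, x3 = 0.5, x4 = 2, x6 = 1.83.
Objective = 0.74·0.05556 + 0.06·0.5 + 0.59·2 + 0.1·1.83 = 1.4341.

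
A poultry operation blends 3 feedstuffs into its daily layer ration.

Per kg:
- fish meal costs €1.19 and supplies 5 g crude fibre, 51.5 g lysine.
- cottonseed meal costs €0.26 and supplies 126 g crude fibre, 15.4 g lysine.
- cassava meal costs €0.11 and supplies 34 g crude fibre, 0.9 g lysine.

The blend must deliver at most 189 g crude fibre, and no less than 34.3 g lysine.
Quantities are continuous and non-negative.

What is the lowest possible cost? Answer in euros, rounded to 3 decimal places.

€0.650

Set it up as a linear program. Let x1 = kg of fish meal, x2 = kg of cottonseed meal, x3 = kg of cassava meal.
Minimize 1.19x1 + 0.26x2 + 0.11x3 subject to:
  5x1 + 126x2 + 34x3 ≤ 189   (crude fibre)
  51.5x1 + 15.4x2 + 0.9x3 ≥ 34.3   (lysine)
  x1, x2, x3 ≥ 0.
The minimum-cost mix takes nothing from cassava meal — only fish meal, cottonseed meal. There the crude fibre and lysine constraints are tight.
That vertex is x1 = 0.2201, x2 = 1.491.
Total cost: 1.19·0.2201 + 0.26·1.491 = 0.64958.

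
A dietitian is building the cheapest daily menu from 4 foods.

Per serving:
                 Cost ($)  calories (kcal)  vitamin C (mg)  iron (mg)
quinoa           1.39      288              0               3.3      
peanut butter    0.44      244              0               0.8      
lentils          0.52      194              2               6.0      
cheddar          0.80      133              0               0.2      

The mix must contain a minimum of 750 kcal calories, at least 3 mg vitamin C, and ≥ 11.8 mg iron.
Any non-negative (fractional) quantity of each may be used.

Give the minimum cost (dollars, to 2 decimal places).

This is a linear program. Let x1 = servings of quinoa, x2 = servings of peanut butter, x3 = servings of lentils, x4 = servings of cheddar.
Minimise 1.39x1 + 0.44x2 + 0.52x3 + 0.8x4 subject to:
  288x1 + 244x2 + 194x3 + 133x4 ≥ 750   (calories)
  2x3 ≥ 3   (vitamin C)
  3.3x1 + 0.8x2 + 6x3 + 0.2x4 ≥ 11.8   (iron)
  x1, x2, x3, x4 ≥ 0.
The optimal basis is {peanut butter, lentils}; quinoa, cheddar drop out. The calories and iron requirements are met with equality.
Solving gives x2 = 1.689, x3 = 1.741.
Hence cost = 0.44·1.689 + 0.52·1.741 = $1.6485.

$1.65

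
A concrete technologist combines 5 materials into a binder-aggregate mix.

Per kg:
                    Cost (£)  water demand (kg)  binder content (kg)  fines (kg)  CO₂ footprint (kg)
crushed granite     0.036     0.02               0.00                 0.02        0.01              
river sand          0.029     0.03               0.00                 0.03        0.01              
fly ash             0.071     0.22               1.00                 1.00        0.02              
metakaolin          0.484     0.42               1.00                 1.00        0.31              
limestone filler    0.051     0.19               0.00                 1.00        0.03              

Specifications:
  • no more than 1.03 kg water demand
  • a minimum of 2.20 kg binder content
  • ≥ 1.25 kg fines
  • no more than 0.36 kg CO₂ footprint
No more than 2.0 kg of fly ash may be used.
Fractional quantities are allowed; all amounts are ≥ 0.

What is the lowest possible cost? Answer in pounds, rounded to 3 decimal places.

This is a linear program. Let x1 = kg of crushed granite, x2 = kg of river sand, x3 = kg of fly ash, x4 = kg of metakaolin, x5 = kg of limestone filler.
Minimize 0.036x1 + 0.029x2 + 0.071x3 + 0.484x4 + 0.051x5 subject to:
  0.02x1 + 0.03x2 + 0.22x3 + 0.42x4 + 0.19x5 ≤ 1.03   (water demand)
  1x3 + 1x4 ≥ 2.2   (binder content)
  0.02x1 + 0.03x2 + 1x3 + 1x4 + 1x5 ≥ 1.25   (fines)
  0.01x1 + 0.01x2 + 0.02x3 + 0.31x4 + 0.03x5 ≤ 0.36   (CO₂ footprint)
  x3 ≤ 2
  x1, x2, x3, x4, x5 ≥ 0.
The optimal basis is {fly ash, metakaolin}; crushed granite, river sand, limestone filler drop out. The binder content and the fly ash cap requirements are met with equality.
So fly ash = 2 kg, metakaolin = 0.2 kg.
Hence cost = 0.071·2 + 0.484·0.2 = £0.23880.

£0.239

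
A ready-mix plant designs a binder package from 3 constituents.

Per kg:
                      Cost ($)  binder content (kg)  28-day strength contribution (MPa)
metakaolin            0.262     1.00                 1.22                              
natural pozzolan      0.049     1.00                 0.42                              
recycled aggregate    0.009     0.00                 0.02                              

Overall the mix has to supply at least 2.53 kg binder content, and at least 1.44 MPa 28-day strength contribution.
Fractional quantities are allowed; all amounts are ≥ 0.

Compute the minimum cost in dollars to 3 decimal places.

$0.168

Let x1 = kg of metakaolin, x2 = kg of natural pozzolan, x3 = kg of recycled aggregate.
min 0.262x1 + 0.049x2 + 0.009x3 with:
  1x1 + 1x2 ≥ 2.53   (binder content)
  1.22x1 + 0.42x2 + 0.02x3 ≥ 1.44   (28-day strength contribution)
  x1, x2, x3 ≥ 0.
The minimum-cost mix takes nothing from metakaolin, recycled aggregate — only natural pozzolan. The 28-day strength contribution requirement is met with equality.
So natural pozzolan = 3.429 kg.
Total cost: 0.049·3.429 = 0.16802.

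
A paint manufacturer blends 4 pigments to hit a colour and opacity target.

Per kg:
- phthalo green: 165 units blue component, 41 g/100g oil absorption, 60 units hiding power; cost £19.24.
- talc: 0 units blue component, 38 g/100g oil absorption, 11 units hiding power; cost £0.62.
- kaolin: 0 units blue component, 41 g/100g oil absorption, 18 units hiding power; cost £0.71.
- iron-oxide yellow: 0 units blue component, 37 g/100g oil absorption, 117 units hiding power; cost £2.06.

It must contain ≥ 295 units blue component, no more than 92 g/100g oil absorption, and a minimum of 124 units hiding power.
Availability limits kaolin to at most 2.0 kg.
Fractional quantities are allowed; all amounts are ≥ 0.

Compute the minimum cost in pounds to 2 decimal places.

£34.69

Set it up as a linear program. Let x1 = kg of phthalo green, x2 = kg of talc, x3 = kg of kaolin, x4 = kg of iron-oxide yellow.
Minimise 19.24x1 + 0.62x2 + 0.71x3 + 2.06x4 with:
  165x1 ≥ 295   (blue component)
  41x1 + 38x2 + 41x3 + 37x4 ≤ 92   (oil absorption)
  60x1 + 11x2 + 18x3 + 117x4 ≥ 124   (hiding power)
  x3 ≤ 2
  x1, x2, x3, x4 ≥ 0.
The optimal basis is {phthalo green, iron-oxide yellow}; talc, kaolin drop out. The blue component and hiding power requirements are met with equality.
So phthalo green = 1.7879 kg, iron-oxide yellow = 0.14297 kg.
Total cost: 19.24·1.7879 + 2.06·0.14297 = 34.6937.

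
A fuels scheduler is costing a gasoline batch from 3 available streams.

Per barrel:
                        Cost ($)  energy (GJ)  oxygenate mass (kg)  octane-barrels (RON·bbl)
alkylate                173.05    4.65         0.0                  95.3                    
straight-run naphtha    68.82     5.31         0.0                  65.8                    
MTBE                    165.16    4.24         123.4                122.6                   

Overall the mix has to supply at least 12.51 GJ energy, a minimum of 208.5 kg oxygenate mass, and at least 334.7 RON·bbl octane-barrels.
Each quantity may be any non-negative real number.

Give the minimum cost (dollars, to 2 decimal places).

Set it up as a linear program. Let x1 = barrels of alkylate, x2 = barrels of straight-run naphtha, x3 = barrels of MTBE.
Minimise 173.05x1 + 68.82x2 + 165.16x3 s.t.:
  4.65x1 + 5.31x2 + 4.24x3 ≥ 12.51   (energy)
  123.4x3 ≥ 208.5   (oxygenate mass)
  95.3x1 + 65.8x2 + 122.6x3 ≥ 334.7   (octane-barrels)
  x1, x2, x3 ≥ 0.
The optimal basis is {straight-run naphtha, MTBE}; alkylate drops out. The oxygenate mass and octane-barrels requirements are met with equality.
Optimal quantities: straight-run naphtha = 1.9385 barrels, MTBE = 1.6896 barrels.
Objective = 68.82·1.9385 + 165.16·1.6896 = 412.4619.

$412.46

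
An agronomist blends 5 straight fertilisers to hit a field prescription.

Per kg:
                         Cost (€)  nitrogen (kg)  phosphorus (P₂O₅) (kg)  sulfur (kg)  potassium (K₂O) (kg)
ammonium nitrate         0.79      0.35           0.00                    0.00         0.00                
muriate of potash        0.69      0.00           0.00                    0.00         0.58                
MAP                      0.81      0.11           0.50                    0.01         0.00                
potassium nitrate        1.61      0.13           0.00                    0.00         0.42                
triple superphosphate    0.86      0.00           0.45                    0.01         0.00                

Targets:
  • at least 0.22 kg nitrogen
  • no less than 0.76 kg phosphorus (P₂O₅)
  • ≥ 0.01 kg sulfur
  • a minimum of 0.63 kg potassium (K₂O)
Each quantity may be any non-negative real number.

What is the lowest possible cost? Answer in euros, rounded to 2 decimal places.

€2.10

This is a linear program. Let x1 = kg of ammonium nitrate, x2 = kg of muriate of potash, x3 = kg of MAP, x4 = kg of potassium nitrate, x5 = kg of triple superphosphate.
Minimise 0.79x1 + 0.69x2 + 0.81x3 + 1.61x4 + 0.86x5 with:
  0.35x1 + 0.11x3 + 0.13x4 ≥ 0.22   (nitrogen)
  0.5x3 + 0.45x5 ≥ 0.76   (phosphorus (P₂O₅))
  0.01x3 + 0.01x5 ≥ 0.01   (sulfur)
  0.58x2 + 0.42x4 ≥ 0.63   (potassium (K₂O))
  x1, x2, x3, x4, x5 ≥ 0.
The cheapest feasible vertex uses only ammonium nitrate, muriate of potash, MAP; potassium nitrate, triple superphosphate are not used. The nitrogen, phosphorus (P₂O₅), potassium (K₂O) requirements are met with equality.
That vertex is x1 = 0.1509, x2 = 1.086, x3 = 1.52.
Hence cost = 0.79·0.1509 + 0.69·1.086 + 0.81·1.52 = €2.0998.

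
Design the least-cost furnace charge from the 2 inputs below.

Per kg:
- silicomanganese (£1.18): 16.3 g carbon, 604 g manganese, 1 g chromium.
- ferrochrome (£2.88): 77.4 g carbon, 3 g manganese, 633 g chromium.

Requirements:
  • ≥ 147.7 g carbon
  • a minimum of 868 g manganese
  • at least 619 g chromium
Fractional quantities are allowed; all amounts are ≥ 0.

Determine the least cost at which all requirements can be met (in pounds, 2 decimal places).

£6.32

Let x1 = kg of silicomanganese, x2 = kg of ferrochrome.
Minimise 1.18x1 + 2.88x2 with:
  16.3x1 + 77.4x2 ≥ 147.7   (carbon)
  604x1 + 3x2 ≥ 868   (manganese)
  1x1 + 633x2 ≥ 619   (chromium)
  x1, x2 ≥ 0.
Both inputs are positive at the optimum. The carbon and manganese requirements are met with equality.
Solving gives x1 = 1.4291, x2 = 1.6073.
Total cost: 1.18·1.4291 + 2.88·1.6073 = 6.3154.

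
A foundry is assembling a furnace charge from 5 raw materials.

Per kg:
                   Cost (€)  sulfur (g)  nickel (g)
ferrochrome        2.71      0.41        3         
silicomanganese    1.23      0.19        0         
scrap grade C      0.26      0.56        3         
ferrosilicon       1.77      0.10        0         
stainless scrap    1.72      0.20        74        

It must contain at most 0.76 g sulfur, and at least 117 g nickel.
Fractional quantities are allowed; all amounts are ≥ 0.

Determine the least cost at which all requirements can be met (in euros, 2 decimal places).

Let x1 = kg of ferrochrome, x2 = kg of silicomanganese, x3 = kg of scrap grade C, x4 = kg of ferrosilicon, x5 = kg of stainless scrap.
min 2.71x1 + 1.23x2 + 0.26x3 + 1.77x4 + 1.72x5 s.t.:
  0.41x1 + 0.19x2 + 0.56x3 + 0.1x4 + 0.2x5 ≤ 0.76   (sulfur)
  3x1 + 3x3 + 74x5 ≥ 117   (nickel)
  x1, x2, x3, x4, x5 ≥ 0.
At the optimum only stainless scrap is positive (ferrochrome, silicomanganese, scrap grade C, ferrosilicon = 0). The nickel requirement is met with equality.
So stainless scrap = 1.581 kg.
Objective = 1.72·1.581 = 2.7193.

€2.72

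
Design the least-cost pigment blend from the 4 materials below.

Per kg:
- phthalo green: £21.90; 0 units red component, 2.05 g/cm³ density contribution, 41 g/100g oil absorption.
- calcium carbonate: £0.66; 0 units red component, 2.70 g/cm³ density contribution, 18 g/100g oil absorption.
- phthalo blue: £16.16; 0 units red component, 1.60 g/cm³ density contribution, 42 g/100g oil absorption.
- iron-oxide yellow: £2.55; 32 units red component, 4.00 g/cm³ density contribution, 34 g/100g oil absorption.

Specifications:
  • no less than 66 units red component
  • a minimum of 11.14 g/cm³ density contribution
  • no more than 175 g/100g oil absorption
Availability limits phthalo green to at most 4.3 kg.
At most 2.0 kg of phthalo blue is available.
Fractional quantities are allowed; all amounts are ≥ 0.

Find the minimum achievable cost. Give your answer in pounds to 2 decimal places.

Set it up as a linear program. Let x1 = kg of phthalo green, x2 = kg of calcium carbonate, x3 = kg of phthalo blue, x4 = kg of iron-oxide yellow.
Minimise 21.9x1 + 0.66x2 + 16.16x3 + 2.55x4 with:
  32x4 ≥ 66   (red component)
  2.05x1 + 2.7x2 + 1.6x3 + 4x4 ≥ 11.14   (density contribution)
  41x1 + 18x2 + 42x3 + 34x4 ≤ 175   (oil absorption)
  x1 ≤ 4.3
  x3 ≤ 2
  x1, x2, x3, x4 ≥ 0.
The cheapest feasible vertex uses only calcium carbonate, iron-oxide yellow; phthalo green, phthalo blue are not used. The red component and density contribution requirements are met with equality.
Optimal quantities: calcium carbonate = 1.0704 kg, iron-oxide yellow = 2.0625 kg.
Total cost: 0.66·1.0704 + 2.55·2.0625 = 5.9658.

£5.97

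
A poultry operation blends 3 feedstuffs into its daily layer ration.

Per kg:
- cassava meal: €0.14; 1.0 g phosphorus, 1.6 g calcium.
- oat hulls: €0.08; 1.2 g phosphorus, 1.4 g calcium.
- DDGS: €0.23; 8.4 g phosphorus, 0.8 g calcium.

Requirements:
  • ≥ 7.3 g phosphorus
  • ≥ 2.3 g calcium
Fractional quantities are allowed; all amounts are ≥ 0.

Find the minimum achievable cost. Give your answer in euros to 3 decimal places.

Let x1 = kg of cassava meal, x2 = kg of oat hulls, x3 = kg of DDGS.
Minimise 0.14x1 + 0.08x2 + 0.23x3 subject to:
  1x1 + 1.2x2 + 8.4x3 ≥ 7.3   (phosphorus)
  1.6x1 + 1.4x2 + 0.8x3 ≥ 2.3   (calcium)
  x1, x2, x3 ≥ 0.
The minimum-cost mix takes nothing from cassava meal — only oat hulls, DDGS. There the phosphorus and calcium constraints are tight.
So oat hulls = 1.248 kg, DDGS = 0.6907 kg.
Total cost: 0.08·1.248 + 0.23·0.6907 = 0.25870.

€0.259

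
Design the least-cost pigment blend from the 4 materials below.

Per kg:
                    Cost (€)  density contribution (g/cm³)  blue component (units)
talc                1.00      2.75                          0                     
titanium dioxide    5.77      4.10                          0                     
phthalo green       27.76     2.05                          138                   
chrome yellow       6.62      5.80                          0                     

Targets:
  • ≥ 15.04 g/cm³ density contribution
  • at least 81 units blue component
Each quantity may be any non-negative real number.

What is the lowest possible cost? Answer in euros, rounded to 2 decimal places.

Let x1 = kg of talc, x2 = kg of titanium dioxide, x3 = kg of phthalo green, x4 = kg of chrome yellow.
Minimise 1x1 + 5.77x2 + 27.76x3 + 6.62x4 subject to:
  2.75x1 + 4.1x2 + 2.05x3 + 5.8x4 ≥ 15.04   (density contribution)
  138x3 ≥ 81   (blue component)
  x1, x2, x3, x4 ≥ 0.
At the optimum only talc, phthalo green are positive (titanium dioxide, chrome yellow = 0). The density contribution and blue component requirements are met with equality.
That vertex is x1 = 5.032, x3 = 0.587.
Cost = 1·5.032 + 27.76·0.587 = 21.3271.

€21.33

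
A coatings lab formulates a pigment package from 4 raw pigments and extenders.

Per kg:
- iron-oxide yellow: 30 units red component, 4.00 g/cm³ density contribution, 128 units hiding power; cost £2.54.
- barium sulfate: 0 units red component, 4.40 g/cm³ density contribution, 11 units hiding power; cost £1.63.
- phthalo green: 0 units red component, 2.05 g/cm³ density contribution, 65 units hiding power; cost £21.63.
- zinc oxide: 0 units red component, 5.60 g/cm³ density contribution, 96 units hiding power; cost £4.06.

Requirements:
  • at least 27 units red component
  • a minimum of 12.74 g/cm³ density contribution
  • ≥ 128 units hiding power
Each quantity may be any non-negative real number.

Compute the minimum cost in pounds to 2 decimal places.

£5.67

Treat it as an LP. Let x1 = kg of iron-oxide yellow, x2 = kg of barium sulfate, x3 = kg of phthalo green, x4 = kg of zinc oxide.
min 2.54x1 + 1.63x2 + 21.63x3 + 4.06x4 with:
  30x1 ≥ 27   (red component)
  4x1 + 4.4x2 + 2.05x3 + 5.6x4 ≥ 12.74   (density contribution)
  128x1 + 11x2 + 65x3 + 96x4 ≥ 128   (hiding power)
  x1, x2, x3, x4 ≥ 0.
The optimal basis is {iron-oxide yellow, barium sulfate}; phthalo green, zinc oxide drop out. The red component and density contribution requirements are met with equality.
So iron-oxide yellow = 0.9 kg, barium sulfate = 2.077 kg.
Total cost: 2.54·0.9 + 1.63·2.077 = 5.6715.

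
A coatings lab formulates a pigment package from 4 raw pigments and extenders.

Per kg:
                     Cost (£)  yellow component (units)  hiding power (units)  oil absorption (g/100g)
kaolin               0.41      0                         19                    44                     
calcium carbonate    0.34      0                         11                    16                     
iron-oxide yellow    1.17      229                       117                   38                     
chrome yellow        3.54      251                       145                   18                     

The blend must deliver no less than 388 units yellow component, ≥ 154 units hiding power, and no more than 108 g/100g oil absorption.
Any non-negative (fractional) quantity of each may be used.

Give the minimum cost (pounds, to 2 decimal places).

Let x1 = kg of kaolin, x2 = kg of calcium carbonate, x3 = kg of iron-oxide yellow, x4 = kg of chrome yellow.
min 0.41x1 + 0.34x2 + 1.17x3 + 3.54x4 subject to:
  229x3 + 251x4 ≥ 388   (yellow component)
  19x1 + 11x2 + 117x3 + 145x4 ≥ 154   (hiding power)
  44x1 + 16x2 + 38x3 + 18x4 ≤ 108   (oil absorption)
  x1, x2, x3, x4 ≥ 0.
At the optimum only iron-oxide yellow is positive (kaolin, calcium carbonate, chrome yellow = 0). Binding constraint: yellow component.
So iron-oxide yellow = 1.694 kg.
Hence cost = 1.17·1.694 = £1.9820.

£1.98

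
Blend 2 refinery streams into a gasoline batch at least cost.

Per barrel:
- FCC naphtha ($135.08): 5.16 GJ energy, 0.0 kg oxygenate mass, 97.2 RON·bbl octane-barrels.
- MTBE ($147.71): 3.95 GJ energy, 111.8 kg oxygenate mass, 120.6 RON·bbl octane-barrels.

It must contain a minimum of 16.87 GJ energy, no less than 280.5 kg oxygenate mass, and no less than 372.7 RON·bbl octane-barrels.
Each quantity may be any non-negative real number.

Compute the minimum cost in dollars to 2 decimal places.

$552.79

Let x1 = barrels of FCC naphtha, x2 = barrels of MTBE.
Minimize 135.08x1 + 147.71x2 s.t.:
  5.16x1 + 3.95x2 ≥ 16.87   (energy)
  111.8x2 ≥ 280.5   (oxygenate mass)
  97.2x1 + 120.6x2 ≥ 372.7   (octane-barrels)
  x1, x2 ≥ 0.
Both inputs are positive at the optimum. The energy and oxygenate mass requirements are met with equality.
So FCC naphtha = 1.3488 barrels, MTBE = 2.5089 barrels.
Cost = 135.08·1.3488 + 147.71·2.5089 = 552.7855.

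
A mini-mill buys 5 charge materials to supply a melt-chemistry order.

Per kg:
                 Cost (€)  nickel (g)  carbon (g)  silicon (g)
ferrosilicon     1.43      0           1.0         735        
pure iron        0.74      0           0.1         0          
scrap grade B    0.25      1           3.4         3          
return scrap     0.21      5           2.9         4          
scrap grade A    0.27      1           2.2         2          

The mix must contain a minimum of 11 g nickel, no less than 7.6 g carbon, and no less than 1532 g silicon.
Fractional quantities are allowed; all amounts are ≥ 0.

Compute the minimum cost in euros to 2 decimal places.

This is a linear program. Let x1 = kg of ferrosilicon, x2 = kg of pure iron, x3 = kg of scrap grade B, x4 = kg of return scrap, x5 = kg of scrap grade A.
min 1.43x1 + 0.74x2 + 0.25x3 + 0.21x4 + 0.27x5 with:
  1x3 + 5x4 + 1x5 ≥ 11   (nickel)
  1x1 + 0.1x2 + 3.4x3 + 2.9x4 + 2.2x5 ≥ 7.6   (carbon)
  735x1 + 3x3 + 4x4 + 2x5 ≥ 1532   (silicon)
  x1, x2, x3, x4, x5 ≥ 0.
The minimum-cost mix takes nothing from pure iron, scrap grade B, scrap grade A — only ferrosilicon, return scrap. Binding constraints: nickel and silicon.
That vertex is x1 = 2.0724, x4 = 2.2.
Objective = 1.43·2.0724 + 0.21·2.2 = 3.4255.

€3.43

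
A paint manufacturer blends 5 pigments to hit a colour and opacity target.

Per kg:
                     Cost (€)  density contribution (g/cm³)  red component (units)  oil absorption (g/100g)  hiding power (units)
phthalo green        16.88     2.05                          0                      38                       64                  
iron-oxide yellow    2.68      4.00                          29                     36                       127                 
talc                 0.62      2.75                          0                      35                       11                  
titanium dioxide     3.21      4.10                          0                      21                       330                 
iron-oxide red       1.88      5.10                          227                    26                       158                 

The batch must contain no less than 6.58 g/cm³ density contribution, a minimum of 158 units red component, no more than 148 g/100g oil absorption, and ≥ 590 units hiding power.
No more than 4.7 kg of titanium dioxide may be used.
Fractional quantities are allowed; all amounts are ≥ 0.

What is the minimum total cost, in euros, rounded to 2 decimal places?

€5.98

Let x1 = kg of phthalo green, x2 = kg of iron-oxide yellow, x3 = kg of talc, x4 = kg of titanium dioxide, x5 = kg of iron-oxide red.
min 16.88x1 + 2.68x2 + 0.62x3 + 3.21x4 + 1.88x5 with:
  2.05x1 + 4x2 + 2.75x3 + 4.1x4 + 5.1x5 ≥ 6.58   (density contribution)
  29x2 + 227x5 ≥ 158   (red component)
  38x1 + 36x2 + 35x3 + 21x4 + 26x5 ≤ 148   (oil absorption)
  64x1 + 127x2 + 11x3 + 330x4 + 158x5 ≥ 590   (hiding power)
  x4 ≤ 4.7
  x1, x2, x3, x4, x5 ≥ 0.
The minimum-cost mix takes nothing from phthalo green, iron-oxide yellow, talc — only titanium dioxide, iron-oxide red. The red component and hiding power requirements are met with equality.
Solving gives x4 = 1.455, x5 = 0.696.
Cost = 3.21·1.455 + 1.88·0.696 = 5.9790.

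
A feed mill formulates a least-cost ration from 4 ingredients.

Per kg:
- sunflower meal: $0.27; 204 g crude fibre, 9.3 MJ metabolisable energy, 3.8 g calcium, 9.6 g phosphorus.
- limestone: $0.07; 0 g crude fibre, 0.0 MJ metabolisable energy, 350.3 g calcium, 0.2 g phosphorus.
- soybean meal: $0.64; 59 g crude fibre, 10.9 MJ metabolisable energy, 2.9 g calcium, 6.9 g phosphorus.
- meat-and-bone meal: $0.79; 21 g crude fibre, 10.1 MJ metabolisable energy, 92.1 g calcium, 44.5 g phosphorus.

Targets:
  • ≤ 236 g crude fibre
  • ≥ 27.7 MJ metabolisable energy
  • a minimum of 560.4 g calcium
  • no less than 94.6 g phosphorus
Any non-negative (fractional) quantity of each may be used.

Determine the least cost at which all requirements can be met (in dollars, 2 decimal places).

Set it up as a linear program. Let x1 = kg of sunflower meal, x2 = kg of limestone, x3 = kg of soybean meal, x4 = kg of meat-and-bone meal.
Minimise 0.27x1 + 0.07x2 + 0.64x3 + 0.79x4 subject to:
  204x1 + 59x3 + 21x4 ≤ 236   (crude fibre)
  9.3x1 + 10.9x3 + 10.1x4 ≥ 27.7   (metabolisable energy)
  3.8x1 + 350.3x2 + 2.9x3 + 92.1x4 ≥ 560.4   (calcium)
  9.6x1 + 0.2x2 + 6.9x3 + 44.5x4 ≥ 94.6   (phosphorus)
  x1, x2, x3, x4 ≥ 0.
The minimum-cost mix takes nothing from soybean meal — only sunflower meal, limestone, meat-and-bone meal. Binding constraints: metabolisable energy, calcium, phosphorus.
That vertex is x1 = 0.8816, x2 = 1.083, x4 = 1.931.
Hence cost = 0.27·0.8816 + 0.07·1.083 + 0.79·1.931 = $1.8393.

$1.84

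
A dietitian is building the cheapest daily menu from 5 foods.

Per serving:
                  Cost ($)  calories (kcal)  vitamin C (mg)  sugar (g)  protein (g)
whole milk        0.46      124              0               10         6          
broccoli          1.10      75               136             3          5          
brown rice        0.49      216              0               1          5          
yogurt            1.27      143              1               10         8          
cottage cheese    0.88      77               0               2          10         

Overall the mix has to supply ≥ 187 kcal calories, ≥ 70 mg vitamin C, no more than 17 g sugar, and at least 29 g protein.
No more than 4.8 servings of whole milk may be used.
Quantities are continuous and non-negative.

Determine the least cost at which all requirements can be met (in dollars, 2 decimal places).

Let x1 = servings of whole milk, x2 = servings of broccoli, x3 = servings of brown rice, x4 = servings of yogurt, x5 = servings of cottage cheese.
min 0.46x1 + 1.1x2 + 0.49x3 + 1.27x4 + 0.88x5 s.t.:
  124x1 + 75x2 + 216x3 + 143x4 + 77x5 ≥ 187   (calories)
  136x2 + 1x4 ≥ 70   (vitamin C)
  10x1 + 3x2 + 1x3 + 10x4 + 2x5 ≤ 17   (sugar)
  6x1 + 5x2 + 5x3 + 8x4 + 10x5 ≥ 29   (protein)
  x1 ≤ 4.8
  x1, x2, x3, x4, x5 ≥ 0.
The cheapest feasible vertex uses only whole milk, broccoli, cottage cheese; brown rice, yogurt are not used. The vitamin C, sugar, protein requirements are met with equality.
So whole milk = 1.156 servings, broccoli = 0.5147 servings, cottage cheese = 1.949 servings.
Total cost: 0.46·1.156 + 1.1·0.5147 + 0.88·1.949 = 2.8131.

$2.81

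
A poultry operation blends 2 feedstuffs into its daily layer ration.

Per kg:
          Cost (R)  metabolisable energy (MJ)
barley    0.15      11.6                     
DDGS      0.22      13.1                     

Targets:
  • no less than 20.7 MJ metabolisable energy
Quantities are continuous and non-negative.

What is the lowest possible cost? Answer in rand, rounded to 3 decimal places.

Treat it as an LP. Let x1 = kg of barley, x2 = kg of DDGS.
min 0.15x1 + 0.22x2 subject to:
  11.6x1 + 13.1x2 ≥ 20.7   (metabolisable energy)
  x1, x2 ≥ 0.
The cheapest feasible vertex uses only barley; DDGS is not used. The metabolisable energy requirement is met with equality.
That vertex is x1 = 1.784.
Objective = 0.15·1.784 = 0.26760.

R0.268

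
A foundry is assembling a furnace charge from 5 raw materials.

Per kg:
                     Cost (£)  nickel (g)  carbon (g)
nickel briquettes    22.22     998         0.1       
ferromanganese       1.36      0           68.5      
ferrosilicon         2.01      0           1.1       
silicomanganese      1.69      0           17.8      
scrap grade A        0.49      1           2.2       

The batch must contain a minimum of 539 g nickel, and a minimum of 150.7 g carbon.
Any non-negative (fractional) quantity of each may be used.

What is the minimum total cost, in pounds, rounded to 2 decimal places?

£14.99

Let x1 = kg of nickel briquettes, x2 = kg of ferromanganese, x3 = kg of ferrosilicon, x4 = kg of silicomanganese, x5 = kg of scrap grade A.
Minimize 22.22x1 + 1.36x2 + 2.01x3 + 1.69x4 + 0.49x5 s.t.:
  998x1 + 1x5 ≥ 539   (nickel)
  0.1x1 + 68.5x2 + 1.1x3 + 17.8x4 + 2.2x5 ≥ 150.7   (carbon)
  x1, x2, x3, x4, x5 ≥ 0.
At the optimum only nickel briquettes, ferromanganese are positive (ferrosilicon, silicomanganese, scrap grade A = 0). The nickel and carbon requirements are met with equality.
Solving gives x1 = 0.5401, x2 = 2.199.
Objective = 22.22·0.5401 + 1.36·2.199 = 14.9917.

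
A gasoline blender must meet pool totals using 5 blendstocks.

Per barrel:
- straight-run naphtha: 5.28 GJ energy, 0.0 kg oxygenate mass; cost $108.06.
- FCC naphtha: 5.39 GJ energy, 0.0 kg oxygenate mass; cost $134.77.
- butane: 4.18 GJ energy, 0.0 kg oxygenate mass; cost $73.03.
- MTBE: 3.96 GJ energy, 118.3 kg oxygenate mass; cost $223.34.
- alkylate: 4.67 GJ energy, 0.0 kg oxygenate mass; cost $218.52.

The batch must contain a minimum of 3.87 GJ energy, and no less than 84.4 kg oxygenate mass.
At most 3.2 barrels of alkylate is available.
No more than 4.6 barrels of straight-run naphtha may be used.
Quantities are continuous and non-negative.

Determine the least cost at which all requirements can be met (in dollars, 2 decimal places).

Let x1 = barrels of straight-run naphtha, x2 = barrels of FCC naphtha, x3 = barrels of butane, x4 = barrels of MTBE, x5 = barrels of alkylate.
min 108.06x1 + 134.77x2 + 73.03x3 + 223.34x4 + 218.52x5 subject to:
  5.28x1 + 5.39x2 + 4.18x3 + 3.96x4 + 4.67x5 ≥ 3.87   (energy)
  118.3x4 ≥ 84.4   (oxygenate mass)
  x5 ≤ 3.2
  x1 ≤ 4.6
  x1, x2, x3, x4, x5 ≥ 0.
The cheapest feasible vertex uses only butane, MTBE; straight-run naphtha, FCC naphtha, alkylate are not used. Binding constraints: energy and oxygenate mass.
Solving gives x3 = 0.24995, x4 = 0.71344.
Hence cost = 73.03·0.24995 + 223.34·0.71344 = $177.5935.

$177.59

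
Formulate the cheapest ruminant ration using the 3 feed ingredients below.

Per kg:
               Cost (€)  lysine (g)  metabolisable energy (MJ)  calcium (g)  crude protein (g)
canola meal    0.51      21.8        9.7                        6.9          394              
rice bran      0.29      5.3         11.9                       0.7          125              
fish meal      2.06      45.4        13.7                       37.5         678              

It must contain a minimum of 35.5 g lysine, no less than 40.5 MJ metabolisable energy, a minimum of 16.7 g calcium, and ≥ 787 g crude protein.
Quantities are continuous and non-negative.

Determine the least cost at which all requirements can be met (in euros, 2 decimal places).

Let x1 = kg of canola meal, x2 = kg of rice bran, x3 = kg of fish meal.
Minimize 0.51x1 + 0.29x2 + 2.06x3 subject to:
  21.8x1 + 5.3x2 + 45.4x3 ≥ 35.5   (lysine)
  9.7x1 + 11.9x2 + 13.7x3 ≥ 40.5   (metabolisable energy)
  6.9x1 + 0.7x2 + 37.5x3 ≥ 16.7   (calcium)
  394x1 + 125x2 + 678x3 ≥ 787   (crude protein)
  x1, x2, x3 ≥ 0.
The optimal basis is {canola meal, rice bran}; fish meal drops out. The metabolisable energy and calcium requirements are met with equality.
Optimal quantities: canola meal = 2.262 kg, rice bran = 1.559 kg.
Objective = 0.51·2.262 + 0.29·1.559 = 1.6057.

€1.61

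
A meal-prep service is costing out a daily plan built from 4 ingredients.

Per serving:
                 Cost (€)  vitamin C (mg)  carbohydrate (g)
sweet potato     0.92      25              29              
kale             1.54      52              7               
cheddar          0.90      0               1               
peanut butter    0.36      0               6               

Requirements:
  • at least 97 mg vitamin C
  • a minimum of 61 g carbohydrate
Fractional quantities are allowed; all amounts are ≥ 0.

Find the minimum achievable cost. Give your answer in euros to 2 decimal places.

€3.21

Let x1 = servings of sweet potato, x2 = servings of kale, x3 = servings of cheddar, x4 = servings of peanut butter.
min 0.92x1 + 1.54x2 + 0.9x3 + 0.36x4 subject to:
  25x1 + 52x2 ≥ 97   (vitamin C)
  29x1 + 7x2 + 1x3 + 6x4 ≥ 61   (carbohydrate)
  x1, x2, x3, x4 ≥ 0.
The minimum-cost mix takes nothing from cheddar, peanut butter — only sweet potato, kale. Binding constraints: vitamin C and carbohydrate.
That vertex is x1 = 1.87, x2 = 0.9662.
Total cost: 0.92·1.87 + 1.54·0.9662 = 3.2083.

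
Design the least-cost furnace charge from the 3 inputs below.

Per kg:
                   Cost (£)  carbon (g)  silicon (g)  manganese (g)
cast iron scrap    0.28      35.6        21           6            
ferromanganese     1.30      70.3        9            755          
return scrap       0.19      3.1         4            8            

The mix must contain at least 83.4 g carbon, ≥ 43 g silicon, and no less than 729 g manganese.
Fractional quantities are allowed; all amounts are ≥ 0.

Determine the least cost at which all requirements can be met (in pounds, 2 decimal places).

£1.70

Let x1 = kg of cast iron scrap, x2 = kg of ferromanganese, x3 = kg of return scrap.
Minimise 0.28x1 + 1.3x2 + 0.19x3 s.t.:
  35.6x1 + 70.3x2 + 3.1x3 ≥ 83.4   (carbon)
  21x1 + 9x2 + 4x3 ≥ 43   (silicon)
  6x1 + 755x2 + 8x3 ≥ 729   (manganese)
  x1, x2, x3 ≥ 0.
At the optimum only cast iron scrap, ferromanganese are positive (return scrap = 0). Binding constraints: silicon and manganese.
So cast iron scrap = 1.639 kg, ferromanganese = 0.9525 kg.
Objective = 0.28·1.639 + 1.3·0.9525 = 1.6972.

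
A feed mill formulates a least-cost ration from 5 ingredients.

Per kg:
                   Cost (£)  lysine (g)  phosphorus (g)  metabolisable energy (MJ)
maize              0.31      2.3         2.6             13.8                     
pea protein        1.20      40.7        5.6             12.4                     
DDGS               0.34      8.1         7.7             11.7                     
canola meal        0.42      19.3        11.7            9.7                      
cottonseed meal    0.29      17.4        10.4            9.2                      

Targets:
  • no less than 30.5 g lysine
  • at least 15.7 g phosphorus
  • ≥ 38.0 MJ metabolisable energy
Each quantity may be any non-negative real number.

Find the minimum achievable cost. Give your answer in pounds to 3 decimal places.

Let x1 = kg of maize, x2 = kg of pea protein, x3 = kg of DDGS, x4 = kg of canola meal, x5 = kg of cottonseed meal.
min 0.31x1 + 1.2x2 + 0.34x3 + 0.42x4 + 0.29x5 with:
  2.3x1 + 40.7x2 + 8.1x3 + 19.3x4 + 17.4x5 ≥ 30.5   (lysine)
  2.6x1 + 5.6x2 + 7.7x3 + 11.7x4 + 10.4x5 ≥ 15.7   (phosphorus)
  13.8x1 + 12.4x2 + 11.7x3 + 9.7x4 + 9.2x5 ≥ 38   (metabolisable energy)
  x1, x2, x3, x4, x5 ≥ 0.
The optimal basis is {maize, cottonseed meal}; pea protein, DDGS, canola meal drop out. The lysine and metabolisable energy requirements are met with equality.
Solving gives x1 = 1.7382, x5 = 1.5231.
Cost = 0.31·1.7382 + 0.29·1.5231 = 0.98054.

£0.981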